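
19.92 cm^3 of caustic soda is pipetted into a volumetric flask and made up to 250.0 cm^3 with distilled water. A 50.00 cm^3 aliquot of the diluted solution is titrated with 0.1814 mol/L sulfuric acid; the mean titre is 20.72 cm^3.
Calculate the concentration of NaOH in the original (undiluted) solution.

1.887 mol/L

2 NaOH + H2SO4 → Na2SO4 + 2 H2O
n(H2SO4) = 0.02072 × 0.1814 = 3.759 × 10^-3 mol
From the 2:1 ratio, n(NaOH) in the aliquot = 2/1 × 3.759 × 10^-3 = 7.517 × 10^-3 mol
[NaOH]_dilute = 7.517 × 10^-3 / 0.05000 = 0.1503 mol/L
Dilution factor = 250.0 / 19.92 = 12.55
[NaOH]_stock = 0.1503 × 12.55 = 1.887 mol/L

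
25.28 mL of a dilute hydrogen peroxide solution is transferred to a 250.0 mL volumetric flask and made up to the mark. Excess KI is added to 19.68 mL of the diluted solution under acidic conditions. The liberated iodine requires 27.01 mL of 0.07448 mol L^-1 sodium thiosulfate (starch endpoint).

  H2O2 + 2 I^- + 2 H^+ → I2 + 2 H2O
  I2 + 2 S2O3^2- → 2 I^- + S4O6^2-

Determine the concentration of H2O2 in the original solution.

0.5054 mol/L

n(S2O3^2-) = 0.02701 × 0.07448 = 2.012 × 10^-3 mol
n(I2) = n(S2O3^2-)/2 = 1.006 × 10^-3 mol
n(H2O2) in the aliquot = 1.006 × 10^-3 mol (1:1 ratio)
[H2O2]_dilute = 1.006 × 10^-3 / 0.01968 = 0.05111 mol/L
[H2O2]_original = 0.05111 × 250.0/25.28 = 0.5054 mol/L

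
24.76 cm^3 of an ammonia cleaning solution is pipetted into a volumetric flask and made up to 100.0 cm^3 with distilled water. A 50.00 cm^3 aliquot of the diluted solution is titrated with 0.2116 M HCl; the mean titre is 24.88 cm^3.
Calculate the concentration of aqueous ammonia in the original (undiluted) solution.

0.4253 M

NH3 + HCl → NH4Cl
n(HCl) = 0.02488 × 0.2116 = 5.265 × 10^-3 mol
n(NH3) in the aliquot = 5.265 × 10^-3 mol (1:1 ratio)
[NH3]_dilute = 5.265 × 10^-3 / 0.05000 = 0.1053 mol/L
Dilution factor = 100.0 / 24.76 = 4.039
[NH3]_stock = 0.1053 × 4.039 = 0.4253 mol/L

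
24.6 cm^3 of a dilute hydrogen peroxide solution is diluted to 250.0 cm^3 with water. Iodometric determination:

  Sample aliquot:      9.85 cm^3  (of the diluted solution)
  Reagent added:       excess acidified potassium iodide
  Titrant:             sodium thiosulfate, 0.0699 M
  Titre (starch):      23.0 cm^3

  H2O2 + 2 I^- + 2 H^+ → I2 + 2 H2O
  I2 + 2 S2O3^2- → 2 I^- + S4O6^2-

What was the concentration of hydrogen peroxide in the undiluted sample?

n(S2O3^2-) = 0.0230 × 0.0699 = 1.61 × 10^-3 mol
n(I2) = n(S2O3^2-)/2 = 8.04 × 10^-4 mol
n(H2O2) in the aliquot = 8.04 × 10^-4 mol (1:1 ratio)
[H2O2]_dilute = 8.04 × 10^-4 / 0.00985 = 0.0816 mol/L
[H2O2]_original = 0.0816 × 250.0/24.6 = 0.829 mol/L

0.829 M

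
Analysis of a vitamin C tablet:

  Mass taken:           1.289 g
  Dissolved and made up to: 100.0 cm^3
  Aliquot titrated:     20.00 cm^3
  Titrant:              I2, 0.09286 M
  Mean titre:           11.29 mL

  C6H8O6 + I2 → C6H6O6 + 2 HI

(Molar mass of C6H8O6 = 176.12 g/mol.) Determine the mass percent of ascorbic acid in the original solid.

n(I2) per titration = 0.01129 × 0.09286 = 1.048 × 10^-3 mol
n(C6H8O6) in each aliquot = 1.048 × 10^-3 mol (1:1 ratio)
n(C6H8O6) in the whole flask = 1.048 × 10^-3 × 100.0/20.00 = 5.242 × 10^-3 mol
mass of C6H8O6 = 5.242 × 10^-3 × 176.12 = 0.9232 g
% C6H8O6 = 0.9232 / 1.289 × 100 = 71.62 %

71.62 %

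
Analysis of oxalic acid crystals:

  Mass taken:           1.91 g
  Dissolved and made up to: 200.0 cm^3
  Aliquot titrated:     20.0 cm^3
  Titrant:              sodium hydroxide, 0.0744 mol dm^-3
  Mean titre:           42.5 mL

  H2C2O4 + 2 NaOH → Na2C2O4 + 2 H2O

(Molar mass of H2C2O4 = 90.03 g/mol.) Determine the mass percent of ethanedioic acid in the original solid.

n(NaOH) per titration = 0.0425 × 0.0744 = 3.16 × 10^-3 mol
From the 1:2 ratio, n(H2C2O4) in each aliquot = 1/2 × 3.16 × 10^-3 = 1.58 × 10^-3 mol
n(H2C2O4) in the whole flask = 1.58 × 10^-3 × 200.0/20.0 = 0.0158 mol
mass of H2C2O4 = 0.0158 × 90.03 = 1.42 g
% H2C2O4 = 1.42 / 1.91 × 100 = 74.5 %

74.5 %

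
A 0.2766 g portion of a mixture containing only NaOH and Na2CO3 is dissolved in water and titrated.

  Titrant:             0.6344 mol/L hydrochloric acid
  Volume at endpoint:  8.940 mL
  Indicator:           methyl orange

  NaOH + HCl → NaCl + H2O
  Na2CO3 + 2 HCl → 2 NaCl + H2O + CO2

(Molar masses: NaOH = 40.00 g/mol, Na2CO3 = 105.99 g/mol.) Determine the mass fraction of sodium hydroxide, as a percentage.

n(HCl) = 0.008940 × 0.6344 = 5.672 × 10^-3 mol
Let x = n(NaOH), y = n(Na2CO3).
Titrant: 1x + 2y = 5.672 × 10^-3;  mass: 40.00x + 105.99y = 0.2766
Solving, x = 1.844 × 10^-3 mol, y = 1.914 × 10^-3 mol
mass of NaOH = 1.844 × 10^-3 × 40.00 = 0.07376 g
% NaOH = 0.07376 / 0.2766 × 100 = 26.67 %

26.67 %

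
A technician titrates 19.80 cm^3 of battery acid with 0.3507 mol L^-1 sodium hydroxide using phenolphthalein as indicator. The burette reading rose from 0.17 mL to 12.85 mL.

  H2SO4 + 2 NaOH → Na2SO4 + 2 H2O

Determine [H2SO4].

n(NaOH) = 0.01268 L × 0.3507 mol/L = 4.447 × 10^-3 mol
From the 1:2 mole ratio, n(H2SO4) = 1/2 × 4.447 × 10^-3 = 2.223 × 10^-3 mol
[H2SO4] = 2.223 × 10^-3 mol / 0.01980 L = 0.1123 mol/L

0.1123 mol/L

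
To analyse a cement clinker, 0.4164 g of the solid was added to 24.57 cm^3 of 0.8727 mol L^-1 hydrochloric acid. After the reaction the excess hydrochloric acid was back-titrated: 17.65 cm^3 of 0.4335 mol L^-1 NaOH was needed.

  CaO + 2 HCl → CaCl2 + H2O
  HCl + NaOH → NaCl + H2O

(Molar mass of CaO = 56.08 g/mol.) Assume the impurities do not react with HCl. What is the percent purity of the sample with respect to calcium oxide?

n(HCl) added = 0.02457 × 0.8727 = 0.02144 mol
n(NaOH) used in back-titration = 0.01765 × 0.4335 = 7.651 × 10^-3 mol
n(HCl) left over = 7.651 × 10^-3 mol (1:1 ratio)
n(HCl) consumed by analyte = 0.02144 − 7.651 × 10^-3 = 0.01379 mol
From the 1:2 ratio, n(CaO) = 1/2 × 0.01379 = 6.895 × 10^-3 mol
mass of CaO = 6.895 × 10^-3 × 56.08 = 0.3867 g
% CaO = 0.3867 / 0.4164 × 100 = 92.87 %

92.87 %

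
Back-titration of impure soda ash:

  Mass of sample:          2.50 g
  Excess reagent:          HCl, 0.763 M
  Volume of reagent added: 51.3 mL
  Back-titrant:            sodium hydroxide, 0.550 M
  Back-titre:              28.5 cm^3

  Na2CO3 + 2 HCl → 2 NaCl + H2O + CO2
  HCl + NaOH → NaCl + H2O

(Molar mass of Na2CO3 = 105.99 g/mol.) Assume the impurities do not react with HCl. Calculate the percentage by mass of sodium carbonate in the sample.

n(HCl) added = 0.0513 × 0.763 = 0.0391 mol
n(NaOH) used in back-titration = 0.0285 × 0.550 = 0.0157 mol
n(HCl) left over = 0.0157 mol (1:1 ratio)
n(HCl) consumed by analyte = 0.0391 − 0.0157 = 0.0235 mol
From the 1:2 ratio, n(Na2CO3) = 1/2 × 0.0235 = 0.0117 mol
mass of Na2CO3 = 0.0117 × 105.99 = 1.24 g
% Na2CO3 = 1.24 / 2.50 × 100 = 49.7 %

49.7 %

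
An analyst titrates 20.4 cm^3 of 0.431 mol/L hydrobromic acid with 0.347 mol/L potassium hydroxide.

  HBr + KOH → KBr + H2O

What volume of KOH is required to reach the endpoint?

25.3 mL

n(HBr) = 0.0204 L × 0.431 mol/L = 8.79 × 10^-3 mol
n(KOH) = 8.79 × 10^-3 mol (1:1 stoichiometry)
V(KOH) = 8.79 × 10^-3 mol / 0.347 mol/L = 0.0253 L = 25.3 mL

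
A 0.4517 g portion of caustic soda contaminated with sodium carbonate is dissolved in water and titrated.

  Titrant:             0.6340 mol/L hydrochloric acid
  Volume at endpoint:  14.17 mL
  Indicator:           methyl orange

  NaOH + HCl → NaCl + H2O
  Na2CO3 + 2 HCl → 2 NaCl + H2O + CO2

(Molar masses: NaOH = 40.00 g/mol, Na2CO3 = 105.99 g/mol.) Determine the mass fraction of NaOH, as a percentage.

16.62 %

n(HCl) = 0.01417 × 0.6340 = 8.984 × 10^-3 mol
Let x = n(NaOH), y = n(Na2CO3).
Titrant: 1x + 2y = 8.984 × 10^-3;  mass: 40.00x + 105.99y = 0.4517
Solving, x = 1.877 × 10^-3 mol, y = 3.553 × 10^-3 mol
mass of NaOH = 1.877 × 10^-3 × 40.00 = 0.07509 g
% NaOH = 0.07509 / 0.4517 × 100 = 16.62 %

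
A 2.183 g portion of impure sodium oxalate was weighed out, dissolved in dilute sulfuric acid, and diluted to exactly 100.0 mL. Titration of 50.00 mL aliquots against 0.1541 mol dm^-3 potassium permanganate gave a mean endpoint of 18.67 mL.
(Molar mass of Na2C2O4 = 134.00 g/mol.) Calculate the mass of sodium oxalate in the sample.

2 MnO4^- + 5 C2O4^2- + 16 H^+ → 2 Mn^2+ + 10 CO2 + 8 H2O
n(KMnO4) per titration = 0.01867 × 0.1541 = 2.877 × 10^-3 mol
From the 5:2 ratio, n(Na2C2O4) in each aliquot = 5/2 × 2.877 × 10^-3 = 7.193 × 10^-3 mol
n(Na2C2O4) in the whole flask = 7.193 × 10^-3 × 100.0/50.00 = 0.01439 mol
mass of Na2C2O4 = 0.01439 × 134.00 = 1.928 g

1.928 g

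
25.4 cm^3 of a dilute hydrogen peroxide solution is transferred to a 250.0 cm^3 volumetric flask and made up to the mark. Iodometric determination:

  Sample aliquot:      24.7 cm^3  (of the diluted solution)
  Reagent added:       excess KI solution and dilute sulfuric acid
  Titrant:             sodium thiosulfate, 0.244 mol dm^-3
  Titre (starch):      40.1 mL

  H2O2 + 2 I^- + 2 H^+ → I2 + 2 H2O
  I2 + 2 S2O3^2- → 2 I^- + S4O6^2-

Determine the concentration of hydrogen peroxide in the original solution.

1.95 mol/L

n(S2O3^2-) = 0.0401 × 0.244 = 9.78 × 10^-3 mol
n(I2) = n(S2O3^2-)/2 = 4.89 × 10^-3 mol
n(H2O2) in the aliquot = 4.89 × 10^-3 mol (1:1 ratio)
[H2O2]_dilute = 4.89 × 10^-3 / 0.0247 = 0.198 mol/L
[H2O2]_original = 0.198 × 250.0/25.4 = 1.95 mol/L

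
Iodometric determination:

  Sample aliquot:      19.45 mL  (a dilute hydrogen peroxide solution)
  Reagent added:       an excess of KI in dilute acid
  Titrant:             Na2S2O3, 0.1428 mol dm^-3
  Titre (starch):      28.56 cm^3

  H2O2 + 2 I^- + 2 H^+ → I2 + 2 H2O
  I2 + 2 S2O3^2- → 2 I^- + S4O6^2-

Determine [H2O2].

n(S2O3^2-) = 0.02856 × 0.1428 = 4.078 × 10^-3 mol
n(I2) = n(S2O3^2-)/2 = 2.039 × 10^-3 mol
n(H2O2) in the aliquot = 2.039 × 10^-3 mol (1:1 ratio)
[H2O2] = 2.039 × 10^-3 / 0.01945 = 0.1048 mol/L

0.1048 mol/L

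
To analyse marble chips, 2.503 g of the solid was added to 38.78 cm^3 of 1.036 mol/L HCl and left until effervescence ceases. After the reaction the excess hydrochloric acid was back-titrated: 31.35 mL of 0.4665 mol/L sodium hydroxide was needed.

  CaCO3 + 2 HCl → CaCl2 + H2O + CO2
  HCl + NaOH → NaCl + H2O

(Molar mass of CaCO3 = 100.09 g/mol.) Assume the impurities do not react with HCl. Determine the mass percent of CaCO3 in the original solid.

n(HCl) added = 0.03878 × 1.036 = 0.04018 mol
n(NaOH) used in back-titration = 0.03135 × 0.4665 = 0.01462 mol
n(HCl) left over = 0.01462 mol (1:1 ratio)
n(HCl) consumed by analyte = 0.04018 − 0.01462 = 0.02555 mol
From the 1:2 ratio, n(CaCO3) = 1/2 × 0.02555 = 0.01278 mol
mass of CaCO3 = 0.01278 × 100.09 = 1.279 g
% CaCO3 = 1.279 / 2.503 × 100 = 51.09 %

51.09 %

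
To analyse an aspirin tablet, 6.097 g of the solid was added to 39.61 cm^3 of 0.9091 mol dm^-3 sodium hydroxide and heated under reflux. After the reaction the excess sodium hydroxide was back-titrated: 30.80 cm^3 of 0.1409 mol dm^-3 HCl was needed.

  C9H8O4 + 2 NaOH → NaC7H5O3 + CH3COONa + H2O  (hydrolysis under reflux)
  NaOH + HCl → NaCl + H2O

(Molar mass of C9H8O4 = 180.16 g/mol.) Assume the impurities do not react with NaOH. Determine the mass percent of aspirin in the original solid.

46.79 %

n(NaOH) added = 0.03961 × 0.9091 = 0.03601 mol
n(HCl) used in back-titration = 0.03080 × 0.1409 = 4.340 × 10^-3 mol
n(NaOH) left over = 4.340 × 10^-3 mol (1:1 ratio)
n(NaOH) consumed by analyte = 0.03601 − 4.340 × 10^-3 = 0.03167 mol
From the 1:2 ratio, n(C9H8O4) = 1/2 × 0.03167 = 0.01583 mol
mass of C9H8O4 = 0.01583 × 180.16 = 2.853 g
% C9H8O4 = 2.853 / 6.097 × 100 = 46.79 %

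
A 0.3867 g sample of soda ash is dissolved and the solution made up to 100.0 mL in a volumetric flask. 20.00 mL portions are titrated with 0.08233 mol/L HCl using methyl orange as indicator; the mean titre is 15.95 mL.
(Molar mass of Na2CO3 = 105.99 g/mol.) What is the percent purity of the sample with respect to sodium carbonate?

89.98 %

Na2CO3 + 2 HCl → 2 NaCl + H2O + CO2
n(HCl) per titration = 0.01595 × 0.08233 = 1.313 × 10^-3 mol
From the 1:2 ratio, n(Na2CO3) in each aliquot = 1/2 × 1.313 × 10^-3 = 6.566 × 10^-4 mol
n(Na2CO3) in the whole flask = 6.566 × 10^-4 × 100.0/20.00 = 3.283 × 10^-3 mol
mass of Na2CO3 = 3.283 × 10^-3 × 105.99 = 0.3480 g
% Na2CO3 = 0.3480 / 0.3867 × 100 = 89.98 %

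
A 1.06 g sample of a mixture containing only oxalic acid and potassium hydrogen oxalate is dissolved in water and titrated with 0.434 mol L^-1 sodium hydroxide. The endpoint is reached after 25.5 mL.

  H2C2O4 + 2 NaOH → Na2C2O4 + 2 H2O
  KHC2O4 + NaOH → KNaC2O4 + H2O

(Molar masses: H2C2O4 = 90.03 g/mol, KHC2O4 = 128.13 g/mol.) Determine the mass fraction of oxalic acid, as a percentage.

18.3 %

n(NaOH) = 0.0255 × 0.434 = 0.0111 mol
Let x = n(H2C2O4), y = n(KHC2O4).
Titrant: 2x + 1y = 0.0111;  mass: 90.03x + 128.13y = 1.06
Solving, x = 2.15 × 10^-3 mol, y = 6.76 × 10^-3 mol
mass of H2C2O4 = 2.15 × 10^-3 × 90.03 = 0.194 g
% H2C2O4 = 0.194 / 1.06 × 100 = 18.3 %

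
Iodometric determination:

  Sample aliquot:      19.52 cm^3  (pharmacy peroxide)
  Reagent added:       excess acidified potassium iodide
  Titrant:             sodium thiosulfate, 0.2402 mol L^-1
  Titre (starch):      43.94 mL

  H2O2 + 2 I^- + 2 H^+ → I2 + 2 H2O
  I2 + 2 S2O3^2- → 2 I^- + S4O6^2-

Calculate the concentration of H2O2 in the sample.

n(S2O3^2-) = 0.04394 × 0.2402 = 0.01055 mol
n(I2) = n(S2O3^2-)/2 = 5.277 × 10^-3 mol
n(H2O2) in the aliquot = 5.277 × 10^-3 mol (1:1 ratio)
[H2O2] = 5.277 × 10^-3 / 0.01952 = 0.2703 mol/L

0.2703 mol/L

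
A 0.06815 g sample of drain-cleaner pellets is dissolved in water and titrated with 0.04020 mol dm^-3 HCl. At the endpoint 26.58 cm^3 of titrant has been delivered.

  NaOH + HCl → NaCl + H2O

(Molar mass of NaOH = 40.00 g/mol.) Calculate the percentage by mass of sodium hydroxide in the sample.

n(HCl) = 0.02658 L × 0.04020 mol/L = 1.069 × 10^-3 mol
n(NaOH) = 1.069 × 10^-3 mol (1:1 ratio)
mass of NaOH = 1.069 × 10^-3 × 40.00 g/mol = 0.04274 g
% NaOH = 0.04274 / 0.06815 × 100 = 62.72 %

62.72 %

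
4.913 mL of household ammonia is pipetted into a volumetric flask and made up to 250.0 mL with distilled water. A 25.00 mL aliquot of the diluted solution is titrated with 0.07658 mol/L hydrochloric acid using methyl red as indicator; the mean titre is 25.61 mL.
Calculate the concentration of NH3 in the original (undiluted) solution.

NH3 + HCl → NH4Cl
n(HCl) = 0.02561 × 0.07658 = 1.961 × 10^-3 mol
n(NH3) in the aliquot = 1.961 × 10^-3 mol (1:1 ratio)
[NH3]_dilute = 1.961 × 10^-3 / 0.02500 = 0.07845 mol/L
Dilution factor = 250.0 / 4.913 = 50.89
[NH3]_stock = 0.07845 × 50.89 = 3.992 mol/L

3.992 mol/L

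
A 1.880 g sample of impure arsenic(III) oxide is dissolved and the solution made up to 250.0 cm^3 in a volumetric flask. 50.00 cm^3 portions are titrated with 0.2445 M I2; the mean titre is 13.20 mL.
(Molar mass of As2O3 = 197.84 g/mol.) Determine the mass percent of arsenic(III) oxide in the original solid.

As2O3 + 2 I2 + 2 H2O → As2O5 + 4 HI
n(I2) per titration = 0.01320 × 0.2445 = 3.227 × 10^-3 mol
From the 1:2 ratio, n(As2O3) in each aliquot = 1/2 × 3.227 × 10^-3 = 1.614 × 10^-3 mol
n(As2O3) in the whole flask = 1.614 × 10^-3 × 250.0/50.00 = 8.068 × 10^-3 mol
mass of As2O3 = 8.068 × 10^-3 × 197.84 = 1.596 g
% As2O3 = 1.596 / 1.880 × 100 = 84.91 %

84.91 %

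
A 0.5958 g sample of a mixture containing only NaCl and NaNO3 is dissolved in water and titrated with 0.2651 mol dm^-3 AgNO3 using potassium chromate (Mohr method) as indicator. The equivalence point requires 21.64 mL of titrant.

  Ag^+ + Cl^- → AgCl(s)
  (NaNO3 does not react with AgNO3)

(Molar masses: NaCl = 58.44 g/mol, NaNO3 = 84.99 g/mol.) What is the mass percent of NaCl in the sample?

56.27 %

n(AgNO3) = 0.02164 × 0.2651 = 5.737 × 10^-3 mol
Let x = n(NaCl), y = n(NaNO3).
Titrant: 1x = 5.737 × 10^-3;  mass: 58.44x + 84.99y = 0.5958
Solving, x = 5.737 × 10^-3 mol, y = 3.066 × 10^-3 mol
mass of NaCl = 5.737 × 10^-3 × 58.44 = 0.3353 g
% NaCl = 0.3353 / 0.5958 × 100 = 56.27 %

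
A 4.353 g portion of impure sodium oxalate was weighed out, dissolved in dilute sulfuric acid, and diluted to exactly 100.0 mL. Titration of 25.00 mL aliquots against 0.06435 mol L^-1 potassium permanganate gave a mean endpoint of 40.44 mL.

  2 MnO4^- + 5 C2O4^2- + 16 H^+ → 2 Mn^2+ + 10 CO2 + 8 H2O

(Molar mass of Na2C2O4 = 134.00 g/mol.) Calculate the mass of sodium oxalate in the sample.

n(KMnO4) per titration = 0.04044 × 0.06435 = 2.602 × 10^-3 mol
From the 5:2 ratio, n(Na2C2O4) in each aliquot = 5/2 × 2.602 × 10^-3 = 6.506 × 10^-3 mol
n(Na2C2O4) in the whole flask = 6.506 × 10^-3 × 100.0/25.00 = 0.02602 mol
mass of Na2C2O4 = 0.02602 × 134.00 = 3.487 g

3.487 g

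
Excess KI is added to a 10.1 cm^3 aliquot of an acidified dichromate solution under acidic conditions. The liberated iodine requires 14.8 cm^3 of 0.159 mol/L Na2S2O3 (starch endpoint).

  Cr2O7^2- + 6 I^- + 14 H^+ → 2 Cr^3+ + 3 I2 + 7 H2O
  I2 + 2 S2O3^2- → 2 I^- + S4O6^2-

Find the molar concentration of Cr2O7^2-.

0.0388 mol/L

n(S2O3^2-) = 0.0148 × 0.159 = 2.35 × 10^-3 mol
n(I2) = n(S2O3^2-)/2 = 1.18 × 10^-3 mol
From the 1:3 ratio, n(Cr2O7^2-) in the aliquot = 1/3 × 1.18 × 10^-3 = 3.92 × 10^-4 mol
[Cr2O7^2-] = 3.92 × 10^-4 / 0.0101 = 0.0388 mol/L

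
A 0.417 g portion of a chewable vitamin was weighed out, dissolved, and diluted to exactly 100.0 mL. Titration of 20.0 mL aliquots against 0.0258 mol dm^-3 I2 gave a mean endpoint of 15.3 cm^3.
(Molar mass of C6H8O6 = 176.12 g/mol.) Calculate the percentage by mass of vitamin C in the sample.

C6H8O6 + I2 → C6H6O6 + 2 HI
n(I2) per titration = 0.0153 × 0.0258 = 3.95 × 10^-4 mol
n(C6H8O6) in each aliquot = 3.95 × 10^-4 mol (1:1 ratio)
n(C6H8O6) in the whole flask = 3.95 × 10^-4 × 100.0/20.0 = 1.97 × 10^-3 mol
mass of C6H8O6 = 1.97 × 10^-3 × 176.12 = 0.348 g
% C6H8O6 = 0.348 / 0.417 × 100 = 83.4 %

83.4 %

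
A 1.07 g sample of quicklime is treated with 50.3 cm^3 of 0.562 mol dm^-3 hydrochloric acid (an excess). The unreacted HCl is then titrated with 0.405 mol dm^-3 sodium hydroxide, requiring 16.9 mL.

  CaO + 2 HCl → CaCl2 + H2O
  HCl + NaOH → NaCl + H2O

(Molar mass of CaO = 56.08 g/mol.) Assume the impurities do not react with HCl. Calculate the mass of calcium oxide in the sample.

n(HCl) added = 0.0503 × 0.562 = 0.0283 mol
n(NaOH) used in back-titration = 0.0169 × 0.405 = 6.84 × 10^-3 mol
n(HCl) left over = 6.84 × 10^-3 mol (1:1 ratio)
n(HCl) consumed by analyte = 0.0283 − 6.84 × 10^-3 = 0.0214 mol
From the 1:2 ratio, n(CaO) = 1/2 × 0.0214 = 0.0107 mol
mass of CaO = 0.0107 × 56.08 = 0.601 g

0.601 g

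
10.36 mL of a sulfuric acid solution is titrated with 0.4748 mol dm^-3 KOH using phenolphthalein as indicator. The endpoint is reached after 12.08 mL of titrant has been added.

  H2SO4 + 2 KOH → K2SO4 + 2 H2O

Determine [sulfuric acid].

0.2768 mol/L

n(KOH) = 0.01208 L × 0.4748 mol/L = 5.736 × 10^-3 mol
From the 1:2 mole ratio, n(H2SO4) = 1/2 × 5.736 × 10^-3 = 2.868 × 10^-3 mol
[H2SO4] = 2.868 × 10^-3 mol / 0.01036 L = 0.2768 mol/L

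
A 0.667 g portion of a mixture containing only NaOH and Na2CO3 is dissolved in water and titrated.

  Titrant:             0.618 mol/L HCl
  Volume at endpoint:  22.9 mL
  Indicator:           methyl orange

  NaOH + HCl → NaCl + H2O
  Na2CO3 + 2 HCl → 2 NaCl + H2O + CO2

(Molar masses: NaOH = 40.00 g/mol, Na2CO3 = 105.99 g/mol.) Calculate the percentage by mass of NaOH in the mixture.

n(HCl) = 0.0229 × 0.618 = 0.0142 mol
Let x = n(NaOH), y = n(Na2CO3).
Titrant: 1x + 2y = 0.0142;  mass: 40.00x + 105.99y = 0.667
Solving, x = 6.39 × 10^-3 mol, y = 3.88 × 10^-3 mol
mass of NaOH = 6.39 × 10^-3 × 40.00 = 0.255 g
% NaOH = 0.255 / 0.667 × 100 = 38.3 %

38.3 %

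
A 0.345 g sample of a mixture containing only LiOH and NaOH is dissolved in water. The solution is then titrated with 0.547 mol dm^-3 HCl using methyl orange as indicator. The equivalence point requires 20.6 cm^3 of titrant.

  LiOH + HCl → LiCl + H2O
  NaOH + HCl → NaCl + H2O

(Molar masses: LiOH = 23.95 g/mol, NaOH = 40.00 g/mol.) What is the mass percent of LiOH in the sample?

n(HCl) = 0.0206 × 0.547 = 0.0113 mol
Let x = n(LiOH), y = n(NaOH).
Titrant: 1x + 1y = 0.0113;  mass: 23.95x + 40.00y = 0.345
Solving, x = 6.59 × 10^-3 mol, y = 4.68 × 10^-3 mol
mass of LiOH = 6.59 × 10^-3 × 23.95 = 0.158 g
% LiOH = 0.158 / 0.345 × 100 = 45.7 %

45.7 %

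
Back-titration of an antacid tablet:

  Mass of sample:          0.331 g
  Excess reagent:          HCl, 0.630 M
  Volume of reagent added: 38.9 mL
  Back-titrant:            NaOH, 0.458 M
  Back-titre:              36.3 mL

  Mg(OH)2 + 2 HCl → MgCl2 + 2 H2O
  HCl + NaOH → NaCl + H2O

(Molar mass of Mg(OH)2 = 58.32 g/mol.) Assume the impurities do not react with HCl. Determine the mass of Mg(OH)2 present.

0.230 g

n(HCl) added = 0.0389 × 0.630 = 0.0245 mol
n(NaOH) used in back-titration = 0.0363 × 0.458 = 0.0166 mol
n(HCl) left over = 0.0166 mol (1:1 ratio)
n(HCl) consumed by analyte = 0.0245 − 0.0166 = 7.88 × 10^-3 mol
From the 1:2 ratio, n(Mg(OH)2) = 1/2 × 7.88 × 10^-3 = 3.94 × 10^-3 mol
mass of Mg(OH)2 = 3.94 × 10^-3 × 58.32 = 0.230 g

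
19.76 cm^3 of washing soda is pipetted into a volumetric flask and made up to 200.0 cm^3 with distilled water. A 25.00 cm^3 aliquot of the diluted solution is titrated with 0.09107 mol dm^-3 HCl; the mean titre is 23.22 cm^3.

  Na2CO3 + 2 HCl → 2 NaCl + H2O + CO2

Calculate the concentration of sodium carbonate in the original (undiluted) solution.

n(HCl) = 0.02322 × 0.09107 = 2.115 × 10^-3 mol
From the 1:2 ratio, n(Na2CO3) in the aliquot = 1/2 × 2.115 × 10^-3 = 1.057 × 10^-3 mol
[Na2CO3]_dilute = 1.057 × 10^-3 / 0.02500 = 0.04229 mol/L
Dilution factor = 200.0 / 19.76 = 10.12
[Na2CO3]_stock = 0.04229 × 10.12 = 0.4281 mol/L

0.4281 mol/L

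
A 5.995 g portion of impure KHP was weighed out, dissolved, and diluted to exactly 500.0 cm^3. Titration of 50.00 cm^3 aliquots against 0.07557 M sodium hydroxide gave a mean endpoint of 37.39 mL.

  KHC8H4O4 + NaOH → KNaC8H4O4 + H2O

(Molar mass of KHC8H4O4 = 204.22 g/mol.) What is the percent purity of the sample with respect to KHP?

n(NaOH) per titration = 0.03739 × 0.07557 = 2.826 × 10^-3 mol
n(KHC8H4O4) in each aliquot = 2.826 × 10^-3 mol (1:1 ratio)
n(KHC8H4O4) in the whole flask = 2.826 × 10^-3 × 500.0/50.00 = 0.02826 mol
mass of KHC8H4O4 = 0.02826 × 204.22 = 5.770 g
% KHC8H4O4 = 5.770 / 5.995 × 100 = 96.25 %

96.25 %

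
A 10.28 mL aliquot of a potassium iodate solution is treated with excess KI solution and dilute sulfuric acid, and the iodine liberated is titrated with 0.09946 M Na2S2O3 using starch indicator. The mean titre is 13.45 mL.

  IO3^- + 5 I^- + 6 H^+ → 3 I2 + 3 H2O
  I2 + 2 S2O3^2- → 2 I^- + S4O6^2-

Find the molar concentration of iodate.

0.02169 M

n(S2O3^2-) = 0.01345 × 0.09946 = 1.338 × 10^-3 mol
n(I2) = n(S2O3^2-)/2 = 6.689 × 10^-4 mol
From the 1:3 ratio, n(IO3^-) in the aliquot = 1/3 × 6.689 × 10^-4 = 2.230 × 10^-4 mol
[IO3^-] = 2.230 × 10^-4 / 0.01028 = 0.02169 mol/L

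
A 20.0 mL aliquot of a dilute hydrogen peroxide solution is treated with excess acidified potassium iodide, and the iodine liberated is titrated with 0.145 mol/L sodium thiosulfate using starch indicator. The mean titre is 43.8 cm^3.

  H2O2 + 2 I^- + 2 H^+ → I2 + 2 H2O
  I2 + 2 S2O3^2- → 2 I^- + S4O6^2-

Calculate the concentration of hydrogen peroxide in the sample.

n(S2O3^2-) = 0.0438 × 0.145 = 6.35 × 10^-3 mol
n(I2) = n(S2O3^2-)/2 = 3.18 × 10^-3 mol
n(H2O2) in the aliquot = 3.18 × 10^-3 mol (1:1 ratio)
[H2O2] = 3.18 × 10^-3 / 0.0200 = 0.159 mol/L

0.159 mol/L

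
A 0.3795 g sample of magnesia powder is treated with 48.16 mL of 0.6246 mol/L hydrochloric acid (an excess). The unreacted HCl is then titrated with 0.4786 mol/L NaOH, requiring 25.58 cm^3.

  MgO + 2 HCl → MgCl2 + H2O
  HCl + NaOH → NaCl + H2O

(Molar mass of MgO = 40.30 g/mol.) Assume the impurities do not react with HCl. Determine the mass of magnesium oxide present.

0.3594 g

n(HCl) added = 0.04816 × 0.6246 = 0.03008 mol
n(NaOH) used in back-titration = 0.02558 × 0.4786 = 0.01224 mol
n(HCl) left over = 0.01224 mol (1:1 ratio)
n(HCl) consumed by analyte = 0.03008 − 0.01224 = 0.01784 mol
From the 1:2 ratio, n(MgO) = 1/2 × 0.01784 = 8.919 × 10^-3 mol
mass of MgO = 8.919 × 10^-3 × 40.30 = 0.3594 g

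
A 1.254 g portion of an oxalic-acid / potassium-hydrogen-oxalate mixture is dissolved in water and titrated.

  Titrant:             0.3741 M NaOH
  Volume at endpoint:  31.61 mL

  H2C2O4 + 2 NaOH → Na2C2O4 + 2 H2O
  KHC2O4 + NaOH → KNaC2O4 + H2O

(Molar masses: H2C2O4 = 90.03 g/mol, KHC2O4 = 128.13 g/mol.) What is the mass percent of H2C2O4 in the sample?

11.28 %

n(NaOH) = 0.03161 × 0.3741 = 0.01183 mol
Let x = n(H2C2O4), y = n(KHC2O4).
Titrant: 2x + 1y = 0.01183;  mass: 90.03x + 128.13y = 1.254
Solving, x = 1.571 × 10^-3 mol, y = 8.683 × 10^-3 mol
mass of H2C2O4 = 1.571 × 10^-3 × 90.03 = 0.1415 g
% H2C2O4 = 0.1415 / 1.254 × 100 = 11.28 %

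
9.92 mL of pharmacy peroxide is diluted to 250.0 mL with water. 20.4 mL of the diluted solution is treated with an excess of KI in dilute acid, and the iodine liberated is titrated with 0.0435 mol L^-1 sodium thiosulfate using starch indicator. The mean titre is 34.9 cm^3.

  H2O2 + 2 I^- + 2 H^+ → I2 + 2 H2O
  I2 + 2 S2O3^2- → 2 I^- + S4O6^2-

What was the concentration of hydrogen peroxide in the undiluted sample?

0.938 mol/L

n(S2O3^2-) = 0.0349 × 0.0435 = 1.52 × 10^-3 mol
n(I2) = n(S2O3^2-)/2 = 7.59 × 10^-4 mol
n(H2O2) in the aliquot = 7.59 × 10^-4 mol (1:1 ratio)
[H2O2]_dilute = 7.59 × 10^-4 / 0.0204 = 0.0372 mol/L
[H2O2]_original = 0.0372 × 250.0/9.92 = 0.938 mol/L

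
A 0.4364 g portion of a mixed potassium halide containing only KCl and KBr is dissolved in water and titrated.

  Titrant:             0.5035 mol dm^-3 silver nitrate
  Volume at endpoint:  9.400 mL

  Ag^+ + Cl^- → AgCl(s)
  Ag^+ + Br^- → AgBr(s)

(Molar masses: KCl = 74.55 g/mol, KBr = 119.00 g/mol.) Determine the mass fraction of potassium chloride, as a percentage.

48.74 %

n(AgNO3) = 0.009400 × 0.5035 = 4.733 × 10^-3 mol
Let x = n(KCl), y = n(KBr).
Titrant: 1x + 1y = 4.733 × 10^-3;  mass: 74.55x + 119.00y = 0.4364
Solving, x = 2.853 × 10^-3 mol, y = 1.880 × 10^-3 mol
mass of KCl = 2.853 × 10^-3 × 74.55 = 0.2127 g
% KCl = 0.2127 / 0.4364 × 100 = 48.74 %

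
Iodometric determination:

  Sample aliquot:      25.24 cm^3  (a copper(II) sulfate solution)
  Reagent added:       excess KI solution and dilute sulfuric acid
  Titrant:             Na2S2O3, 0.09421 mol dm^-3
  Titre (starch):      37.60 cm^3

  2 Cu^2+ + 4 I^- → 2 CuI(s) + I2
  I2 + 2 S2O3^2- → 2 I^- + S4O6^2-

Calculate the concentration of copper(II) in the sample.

n(S2O3^2-) = 0.03760 × 0.09421 = 3.542 × 10^-3 mol
n(I2) = n(S2O3^2-)/2 = 1.771 × 10^-3 mol
From the 2:1 ratio, n(Cu2+) in the aliquot = 2/1 × 1.771 × 10^-3 = 3.542 × 10^-3 mol
[Cu2+] = 3.542 × 10^-3 / 0.02524 = 0.1403 mol/L

0.1403 mol/L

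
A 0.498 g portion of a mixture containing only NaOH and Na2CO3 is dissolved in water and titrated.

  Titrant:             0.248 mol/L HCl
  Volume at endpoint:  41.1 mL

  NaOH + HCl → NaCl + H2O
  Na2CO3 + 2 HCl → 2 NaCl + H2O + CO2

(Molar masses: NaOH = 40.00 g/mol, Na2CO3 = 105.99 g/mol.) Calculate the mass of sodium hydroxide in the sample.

n(HCl) = 0.0411 × 0.248 = 0.0102 mol
Let x = n(NaOH), y = n(Na2CO3).
Titrant: 1x + 2y = 0.0102;  mass: 40.00x + 105.99y = 0.498
Solving, x = 3.24 × 10^-3 mol, y = 3.47 × 10^-3 mol
mass of NaOH = 3.24 × 10^-3 × 40.00 = 0.130 g

0.130 g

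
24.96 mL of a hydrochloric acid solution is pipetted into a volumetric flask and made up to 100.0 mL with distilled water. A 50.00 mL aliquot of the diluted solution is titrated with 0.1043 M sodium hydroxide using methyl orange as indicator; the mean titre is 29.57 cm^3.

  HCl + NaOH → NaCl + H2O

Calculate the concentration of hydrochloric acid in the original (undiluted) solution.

0.2471 M

n(NaOH) = 0.02957 × 0.1043 = 3.084 × 10^-3 mol
n(HCl) in the aliquot = 3.084 × 10^-3 mol (1:1 ratio)
[HCl]_dilute = 3.084 × 10^-3 / 0.05000 = 0.06168 mol/L
Dilution factor = 100.0 / 24.96 = 4.006
[HCl]_stock = 0.06168 × 4.006 = 0.2471 mol/L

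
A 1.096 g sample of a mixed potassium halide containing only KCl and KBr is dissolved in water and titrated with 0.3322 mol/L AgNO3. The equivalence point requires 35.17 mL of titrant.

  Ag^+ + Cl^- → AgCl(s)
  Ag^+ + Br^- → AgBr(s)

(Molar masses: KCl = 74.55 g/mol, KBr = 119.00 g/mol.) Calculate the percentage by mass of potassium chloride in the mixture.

45.04 %

n(AgNO3) = 0.03517 × 0.3322 = 0.01168 mol
Let x = n(KCl), y = n(KBr).
Titrant: 1x + 1y = 0.01168;  mass: 74.55x + 119.00y = 1.096
Solving, x = 6.622 × 10^-3 mol, y = 5.062 × 10^-3 mol
mass of KCl = 6.622 × 10^-3 × 74.55 = 0.4936 g
% KCl = 0.4936 / 1.096 × 100 = 45.04 %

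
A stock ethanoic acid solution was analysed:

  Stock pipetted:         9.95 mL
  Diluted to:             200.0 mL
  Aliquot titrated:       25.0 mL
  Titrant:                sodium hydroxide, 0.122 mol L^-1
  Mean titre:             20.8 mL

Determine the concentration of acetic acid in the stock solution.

2.04 mol/L

CH3COOH + NaOH → CH3COONa + H2O
n(NaOH) = 0.0208 × 0.122 = 2.54 × 10^-3 mol
n(CH3COOH) in the aliquot = 2.54 × 10^-3 mol (1:1 ratio)
[CH3COOH]_dilute = 2.54 × 10^-3 / 0.0250 = 0.102 mol/L
Dilution factor = 200.0 / 9.95 = 20.10
[CH3COOH]_stock = 0.102 × 20.10 = 2.04 mol/L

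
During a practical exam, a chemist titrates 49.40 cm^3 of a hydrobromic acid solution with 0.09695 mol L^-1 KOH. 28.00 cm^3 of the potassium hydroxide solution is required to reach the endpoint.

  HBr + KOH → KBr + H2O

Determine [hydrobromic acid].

n(KOH) = 0.02800 L × 0.09695 mol/L = 2.715 × 10^-3 mol
n(HBr) = 2.715 × 10^-3 mol (1:1 mole ratio)
[HBr] = 2.715 × 10^-3 mol / 0.04940 L = 0.05495 mol/L

0.05495 mol/L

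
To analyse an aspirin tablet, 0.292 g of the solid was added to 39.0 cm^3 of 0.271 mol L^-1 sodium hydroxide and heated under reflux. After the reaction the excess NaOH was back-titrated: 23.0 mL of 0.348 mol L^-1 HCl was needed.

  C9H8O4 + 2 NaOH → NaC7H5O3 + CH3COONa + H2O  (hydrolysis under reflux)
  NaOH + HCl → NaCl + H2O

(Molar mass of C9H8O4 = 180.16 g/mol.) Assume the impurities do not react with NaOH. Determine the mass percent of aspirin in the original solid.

n(NaOH) added = 0.0390 × 0.271 = 0.0106 mol
n(HCl) used in back-titration = 0.0230 × 0.348 = 8.00 × 10^-3 mol
n(NaOH) left over = 8.00 × 10^-3 mol (1:1 ratio)
n(NaOH) consumed by analyte = 0.0106 − 8.00 × 10^-3 = 2.57 × 10^-3 mol
From the 1:2 ratio, n(C9H8O4) = 1/2 × 2.57 × 10^-3 = 1.28 × 10^-3 mol
mass of C9H8O4 = 1.28 × 10^-3 × 180.16 = 0.231 g
% C9H8O4 = 0.231 / 0.292 × 100 = 79.1 %

79.1 %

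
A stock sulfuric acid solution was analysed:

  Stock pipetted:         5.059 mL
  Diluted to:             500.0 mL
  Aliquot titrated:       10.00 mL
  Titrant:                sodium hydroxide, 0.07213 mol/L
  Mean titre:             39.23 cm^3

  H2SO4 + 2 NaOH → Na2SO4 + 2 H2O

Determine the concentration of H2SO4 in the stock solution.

n(NaOH) = 0.03923 × 0.07213 = 2.830 × 10^-3 mol
From the 1:2 ratio, n(H2SO4) in the aliquot = 1/2 × 2.830 × 10^-3 = 1.415 × 10^-3 mol
[H2SO4]_dilute = 1.415 × 10^-3 / 0.01000 = 0.1415 mol/L
Dilution factor = 500.0 / 5.059 = 98.83
[H2SO4]_stock = 0.1415 × 98.83 = 13.98 mol/L

13.98 mol/L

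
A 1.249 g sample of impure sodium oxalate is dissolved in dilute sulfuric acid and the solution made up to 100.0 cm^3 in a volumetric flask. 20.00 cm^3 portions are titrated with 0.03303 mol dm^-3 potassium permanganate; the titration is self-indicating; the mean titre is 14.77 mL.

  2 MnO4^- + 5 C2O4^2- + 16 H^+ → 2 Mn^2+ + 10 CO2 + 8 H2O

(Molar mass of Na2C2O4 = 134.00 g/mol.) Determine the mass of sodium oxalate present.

0.8172 g

n(KMnO4) per titration = 0.01477 × 0.03303 = 4.879 × 10^-4 mol
From the 5:2 ratio, n(Na2C2O4) in each aliquot = 5/2 × 4.879 × 10^-4 = 1.220 × 10^-3 mol
n(Na2C2O4) in the whole flask = 1.220 × 10^-3 × 100.0/20.00 = 6.098 × 10^-3 mol
mass of Na2C2O4 = 6.098 × 10^-3 × 134.00 = 0.8172 g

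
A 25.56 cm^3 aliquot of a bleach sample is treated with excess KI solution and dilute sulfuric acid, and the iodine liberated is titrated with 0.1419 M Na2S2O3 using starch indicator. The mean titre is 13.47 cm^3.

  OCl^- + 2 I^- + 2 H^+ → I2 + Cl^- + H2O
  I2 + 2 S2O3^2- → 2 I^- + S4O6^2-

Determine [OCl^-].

0.03739 M

n(S2O3^2-) = 0.01347 × 0.1419 = 1.911 × 10^-3 mol
n(I2) = n(S2O3^2-)/2 = 9.557 × 10^-4 mol
n(OCl^-) in the aliquot = 9.557 × 10^-4 mol (1:1 ratio)
[OCl^-] = 9.557 × 10^-4 / 0.02556 = 0.03739 mol/L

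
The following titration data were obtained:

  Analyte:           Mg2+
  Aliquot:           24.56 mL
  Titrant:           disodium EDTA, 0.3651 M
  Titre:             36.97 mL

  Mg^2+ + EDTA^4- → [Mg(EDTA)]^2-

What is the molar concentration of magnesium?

0.5496 M

n(EDTA) = 0.03697 L × 0.3651 mol/L = 0.01350 mol
n(Mg2+) = 0.01350 mol (1:1 mole ratio)
[Mg2+] = 0.01350 mol / 0.02456 L = 0.5496 mol/L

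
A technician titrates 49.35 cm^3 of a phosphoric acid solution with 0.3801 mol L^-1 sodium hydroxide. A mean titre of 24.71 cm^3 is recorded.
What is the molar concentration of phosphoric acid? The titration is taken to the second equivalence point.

0.09516 mol/L

H3PO4 + 2 NaOH → Na2HPO4 + 2 H2O
n(NaOH) = 0.02471 L × 0.3801 mol/L = 9.392 × 10^-3 mol
From the 1:2 mole ratio, n(H3PO4) = 1/2 × 9.392 × 10^-3 = 4.696 × 10^-3 mol
[H3PO4] = 4.696 × 10^-3 mol / 0.04935 L = 0.09516 mol/L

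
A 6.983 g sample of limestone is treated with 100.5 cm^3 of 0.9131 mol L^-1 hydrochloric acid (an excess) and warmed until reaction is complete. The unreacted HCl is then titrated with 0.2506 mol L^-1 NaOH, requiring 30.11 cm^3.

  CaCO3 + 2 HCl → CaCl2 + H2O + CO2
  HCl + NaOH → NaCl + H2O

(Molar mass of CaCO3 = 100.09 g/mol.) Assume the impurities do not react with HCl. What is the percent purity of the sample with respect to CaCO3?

n(HCl) added = 0.1005 × 0.9131 = 0.09177 mol
n(NaOH) used in back-titration = 0.03011 × 0.2506 = 7.546 × 10^-3 mol
n(HCl) left over = 7.546 × 10^-3 mol (1:1 ratio)
n(HCl) consumed by analyte = 0.09177 − 7.546 × 10^-3 = 0.08422 mol
From the 1:2 ratio, n(CaCO3) = 1/2 × 0.08422 = 0.04211 mol
mass of CaCO3 = 0.04211 × 100.09 = 4.215 g
% CaCO3 = 4.215 / 6.983 × 100 = 60.36 %

60.36 %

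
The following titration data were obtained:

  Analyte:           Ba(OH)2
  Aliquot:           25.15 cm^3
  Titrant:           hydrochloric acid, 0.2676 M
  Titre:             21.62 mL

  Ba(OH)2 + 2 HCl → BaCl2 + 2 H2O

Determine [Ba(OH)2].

0.1150 M

n(HCl) = 0.02162 L × 0.2676 mol/L = 5.786 × 10^-3 mol
From the 1:2 mole ratio, n(Ba(OH)2) = 1/2 × 5.786 × 10^-3 = 2.893 × 10^-3 mol
[Ba(OH)2] = 2.893 × 10^-3 mol / 0.02515 L = 0.1150 mol/L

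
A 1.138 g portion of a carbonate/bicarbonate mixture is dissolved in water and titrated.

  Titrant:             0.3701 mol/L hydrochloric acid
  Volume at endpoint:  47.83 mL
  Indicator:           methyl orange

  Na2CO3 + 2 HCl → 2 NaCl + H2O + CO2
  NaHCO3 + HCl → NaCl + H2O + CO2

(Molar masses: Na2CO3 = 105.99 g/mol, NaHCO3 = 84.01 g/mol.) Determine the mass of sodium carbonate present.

0.5966 g

n(HCl) = 0.04783 × 0.3701 = 0.01770 mol
Let x = n(Na2CO3), y = n(NaHCO3).
Titrant: 2x + 1y = 0.01770;  mass: 105.99x + 84.01y = 1.138
Solving, x = 5.628 × 10^-3 mol, y = 6.445 × 10^-3 mol
mass of Na2CO3 = 5.628 × 10^-3 × 105.99 = 0.5966 g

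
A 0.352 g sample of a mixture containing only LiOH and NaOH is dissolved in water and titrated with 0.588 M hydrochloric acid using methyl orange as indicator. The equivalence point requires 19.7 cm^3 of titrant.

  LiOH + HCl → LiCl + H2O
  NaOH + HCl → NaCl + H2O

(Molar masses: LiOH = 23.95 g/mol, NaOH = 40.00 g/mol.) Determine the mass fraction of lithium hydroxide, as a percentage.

47.2 %

n(HCl) = 0.0197 × 0.588 = 0.0116 mol
Let x = n(LiOH), y = n(NaOH).
Titrant: 1x + 1y = 0.0116;  mass: 23.95x + 40.00y = 0.352
Solving, x = 6.94 × 10^-3 mol, y = 4.65 × 10^-3 mol
mass of LiOH = 6.94 × 10^-3 × 23.95 = 0.166 g
% LiOH = 0.166 / 0.352 × 100 = 47.2 %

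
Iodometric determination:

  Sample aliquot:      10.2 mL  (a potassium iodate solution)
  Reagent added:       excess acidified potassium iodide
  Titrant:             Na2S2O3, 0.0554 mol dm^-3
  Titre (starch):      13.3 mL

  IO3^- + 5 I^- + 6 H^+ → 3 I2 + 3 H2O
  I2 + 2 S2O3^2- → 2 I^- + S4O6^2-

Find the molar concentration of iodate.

0.0120 mol/L

n(S2O3^2-) = 0.0133 × 0.0554 = 7.37 × 10^-4 mol
n(I2) = n(S2O3^2-)/2 = 3.68 × 10^-4 mol
From the 1:3 ratio, n(IO3^-) in the aliquot = 1/3 × 3.68 × 10^-4 = 1.23 × 10^-4 mol
[IO3^-] = 1.23 × 10^-4 / 0.0102 = 0.0120 mol/L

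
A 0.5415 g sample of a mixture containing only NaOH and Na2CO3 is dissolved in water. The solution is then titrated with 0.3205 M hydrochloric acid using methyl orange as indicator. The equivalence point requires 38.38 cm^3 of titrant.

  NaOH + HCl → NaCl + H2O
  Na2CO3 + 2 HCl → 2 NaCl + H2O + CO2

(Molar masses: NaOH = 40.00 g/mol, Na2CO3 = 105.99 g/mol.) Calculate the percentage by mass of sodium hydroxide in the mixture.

62.74 %

n(HCl) = 0.03838 × 0.3205 = 0.01230 mol
Let x = n(NaOH), y = n(Na2CO3).
Titrant: 1x + 2y = 0.01230;  mass: 40.00x + 105.99y = 0.5415
Solving, x = 8.494 × 10^-3 mol, y = 1.903 × 10^-3 mol
mass of NaOH = 8.494 × 10^-3 × 40.00 = 0.3398 g
% NaOH = 0.3398 / 0.5415 × 100 = 62.74 %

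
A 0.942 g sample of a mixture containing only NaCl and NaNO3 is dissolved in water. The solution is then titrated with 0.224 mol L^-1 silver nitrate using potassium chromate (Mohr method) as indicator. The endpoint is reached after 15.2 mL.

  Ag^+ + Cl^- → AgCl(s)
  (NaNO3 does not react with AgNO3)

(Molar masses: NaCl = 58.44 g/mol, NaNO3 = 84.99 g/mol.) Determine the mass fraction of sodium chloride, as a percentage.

21.1 %

n(AgNO3) = 0.0152 × 0.224 = 3.40 × 10^-3 mol
Let x = n(NaCl), y = n(NaNO3).
Titrant: 1x = 3.40 × 10^-3;  mass: 58.44x + 84.99y = 0.942
Solving, x = 3.40 × 10^-3 mol, y = 8.74 × 10^-3 mol
mass of NaCl = 3.40 × 10^-3 × 58.44 = 0.199 g
% NaCl = 0.199 / 0.942 × 100 = 21.1 %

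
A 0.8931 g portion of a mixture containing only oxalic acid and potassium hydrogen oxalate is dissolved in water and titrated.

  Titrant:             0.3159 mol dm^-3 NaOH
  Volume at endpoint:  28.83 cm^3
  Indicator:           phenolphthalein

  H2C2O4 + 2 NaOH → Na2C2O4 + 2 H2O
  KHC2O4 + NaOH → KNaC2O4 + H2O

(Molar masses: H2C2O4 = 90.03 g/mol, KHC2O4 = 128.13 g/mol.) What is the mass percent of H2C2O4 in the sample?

16.61 %

n(NaOH) = 0.02883 × 0.3159 = 9.107 × 10^-3 mol
Let x = n(H2C2O4), y = n(KHC2O4).
Titrant: 2x + 1y = 9.107 × 10^-3;  mass: 90.03x + 128.13y = 0.8931
Solving, x = 1.647 × 10^-3 mol, y = 5.813 × 10^-3 mol
mass of H2C2O4 = 1.647 × 10^-3 × 90.03 = 0.1483 g
% H2C2O4 = 0.1483 / 0.8931 × 100 = 16.61 %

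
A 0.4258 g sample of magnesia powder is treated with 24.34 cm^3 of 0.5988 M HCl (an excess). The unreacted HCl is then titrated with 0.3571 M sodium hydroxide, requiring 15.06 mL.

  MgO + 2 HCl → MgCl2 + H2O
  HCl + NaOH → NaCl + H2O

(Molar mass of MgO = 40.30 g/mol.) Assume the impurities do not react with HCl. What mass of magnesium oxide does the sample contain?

0.1853 g

n(HCl) added = 0.02434 × 0.5988 = 0.01457 mol
n(NaOH) used in back-titration = 0.01506 × 0.3571 = 5.378 × 10^-3 mol
n(HCl) left over = 5.378 × 10^-3 mol (1:1 ratio)
n(HCl) consumed by analyte = 0.01457 − 5.378 × 10^-3 = 9.197 × 10^-3 mol
From the 1:2 ratio, n(MgO) = 1/2 × 9.197 × 10^-3 = 4.598 × 10^-3 mol
mass of MgO = 4.598 × 10^-3 × 40.30 = 0.1853 g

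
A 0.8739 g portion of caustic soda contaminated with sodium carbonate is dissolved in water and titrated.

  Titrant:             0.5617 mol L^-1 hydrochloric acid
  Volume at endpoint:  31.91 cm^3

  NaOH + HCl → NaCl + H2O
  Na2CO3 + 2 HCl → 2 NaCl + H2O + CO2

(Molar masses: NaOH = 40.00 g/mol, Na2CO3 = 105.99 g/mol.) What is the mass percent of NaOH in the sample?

n(HCl) = 0.03191 × 0.5617 = 0.01792 mol
Let x = n(NaOH), y = n(Na2CO3).
Titrant: 1x + 2y = 0.01792;  mass: 40.00x + 105.99y = 0.8739
Solving, x = 5.846 × 10^-3 mol, y = 6.039 × 10^-3 mol
mass of NaOH = 5.846 × 10^-3 × 40.00 = 0.2339 g
% NaOH = 0.2339 / 0.8739 × 100 = 26.76 %

26.76 %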